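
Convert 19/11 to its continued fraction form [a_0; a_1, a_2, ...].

[1; 1, 2, 1, 2]

Run the Euclidean algorithm on 19 and 11; the successive quotients are the partial quotients a_0, a_1, ... (each step inverts the fractional part left over by the previous one):
  19 = 1*11 + 8, so a_0 = 1.
  11 = 1*8 + 3, so a_1 = 1.
  8 = 2*3 + 2, so a_2 = 2.
  3 = 1*2 + 1, so a_3 = 1.
  2 = 2*1 + 0, so a_4 = 2.
The remainder reaches 0 after 5 divisions, so the expansion has 5 partial quotients, read off in order.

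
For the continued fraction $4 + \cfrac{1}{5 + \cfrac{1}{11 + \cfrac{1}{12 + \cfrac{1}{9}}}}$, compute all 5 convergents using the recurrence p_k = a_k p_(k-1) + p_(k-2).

Using the convergent recurrence p_i = a_i*p_{i-1} + p_{i-2}, q_i = a_i*q_{i-1} + q_{i-2} with p_{-2}=0, p_{-1}=1, q_{-2}=1, q_{-1}=0:
  i=0: a_0=4, p_0 = 4*1 + 0 = 4, q_0 = 4*0 + 1 = 1.
  i=1: a_1=5, p_1 = 5*4 + 1 = 21, q_1 = 5*1 + 0 = 5.
  i=2: a_2=11, p_2 = 11*21 + 4 = 235, q_2 = 11*5 + 1 = 56.
  i=3: a_3=12, p_3 = 12*235 + 21 = 2841, q_3 = 12*56 + 5 = 677.
  i=4: a_4=9, p_4 = 9*2841 + 235 = 25804, q_4 = 9*677 + 56 = 6149.

4/1, 21/5, 235/56, 2841/677, 25804/6149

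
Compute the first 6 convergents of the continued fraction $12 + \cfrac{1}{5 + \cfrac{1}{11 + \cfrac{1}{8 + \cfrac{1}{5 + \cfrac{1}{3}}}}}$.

Using the convergent recurrence p_i = a_i*p_{i-1} + p_{i-2}, q_i = a_i*q_{i-1} + q_{i-2} with p_{-2}=0, p_{-1}=1, q_{-2}=1, q_{-1}=0:
  i=0: a_0=12, p_0 = 12*1 + 0 = 12, q_0 = 12*0 + 1 = 1.
  i=1: a_1=5, p_1 = 5*12 + 1 = 61, q_1 = 5*1 + 0 = 5.
  i=2: a_2=11, p_2 = 11*61 + 12 = 683, q_2 = 11*5 + 1 = 56.
  i=3: a_3=8, p_3 = 8*683 + 61 = 5525, q_3 = 8*56 + 5 = 453.
  i=4: a_4=5, p_4 = 5*5525 + 683 = 28308, q_4 = 5*453 + 56 = 2321.
  i=5: a_5=3, p_5 = 3*28308 + 5525 = 90449, q_5 = 3*2321 + 453 = 7416.

12/1, 61/5, 683/56, 5525/453, 28308/2321, 90449/7416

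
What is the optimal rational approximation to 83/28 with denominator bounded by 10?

3/1

Expand x = 83/28 as a continued fraction with the Euclidean algorithm:
  83 = 2*28 + 27, so a_0 = 2.
  28 = 1*27 + 1, so a_1 = 1.
  27 = 27*1 + 0, so a_2 = 27.
so x = [2; 1, 27].
Convergents (p_i = a_i*p_{i-1} + p_{i-2}, q_i = a_i*q_{i-1} + q_{i-2} with p_{-2}=0, p_{-1}=1, q_{-2}=1, q_{-1}=0), until the denominator exceeds 10:
  i=0: a_0=2, p_0 = 2*1 + 0 = 2, q_0 = 2*0 + 1 = 1.
  i=1: a_1=1, p_1 = 1*2 + 1 = 3, q_1 = 1*1 + 0 = 1.
  i=2: a_2=27, p_2 = 27*3 + 2 = 83, q_2 = 27*1 + 1 = 28.
q_2 = 28 > 10, so the last convergent with denominator <= 10 is p_1/q_1 = 3/1.
The closest fraction with denominator <= 10 is either p_1/q_1 or the intermediate fraction (k*p_1 + p_0)/(k*q_1 + q_0) with the largest k >= 1 whose denominator stays <= 10; these approach x as k grows, and every other convergent or intermediate fraction in range is farther away.
Largest k: floor((10 - q_0)/q_1) = floor((10 - 1)/1) = 9.
That gives (9*3 + 2)/(9*1 + 1) = 29/10.
Compare the errors: |x - 3/1| = |83*1 - 3*28|/(28*1) = 1/28, and |x - 29/10| = |83*10 - 29*28|/(28*10) = 18/280.
Cross-multiplying, 1*280 = 280 < 504 = 18*28, so 1/28 is smaller: the convergent 3/1 is closer to x than 29/10.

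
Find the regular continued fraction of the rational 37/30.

[1; 4, 3, 2]

Run the Euclidean algorithm on 37 and 30; the successive quotients are the partial quotients a_0, a_1, ... (each step inverts the fractional part left over by the previous one):
  37 = 1*30 + 7, so a_0 = 1.
  30 = 4*7 + 2, so a_1 = 4.
  7 = 3*2 + 1, so a_2 = 3.
  2 = 2*1 + 0, so a_3 = 2.
The remainder reaches 0 after 4 divisions, so the expansion has 4 partial quotients, read off in order.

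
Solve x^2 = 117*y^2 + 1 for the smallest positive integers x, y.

First expand sqrt(117) as a continued fraction. With x_i = (sqrt(117) + m_i)/d_i and (m_0, d_0) = (0, 1): a_0 = floor(sqrt(117)) = 10, since 10^2 = 100 <= 117 < 121 = 11^2.
Iterate m_{i+1} = d_i*a_i - m_i, d_{i+1} = (117 - m_{i+1}^2)/d_i, a_{i+1} = floor((a_0 + m_{i+1})/d_{i+1}):
  m_1 = 1*10 - 0 = 10, d_1 = (117 - 10^2)/1 = 17/1 = 17, a_1 = floor((10 + 10)/17) = 1.
  m_2 = 17*1 - 10 = 7, d_2 = (117 - 7^2)/17 = 68/17 = 4, a_2 = floor((10 + 7)/4) = 4.
  m_3 = 4*4 - 7 = 9, d_3 = (117 - 9^2)/4 = 36/4 = 9, a_3 = floor((10 + 9)/9) = 2.
  m_4 = 9*2 - 9 = 9, d_4 = (117 - 9^2)/9 = 36/9 = 4, a_4 = floor((10 + 9)/4) = 4.
  m_5 = 4*4 - 9 = 7, d_5 = (117 - 7^2)/4 = 68/4 = 17, a_5 = floor((10 + 7)/17) = 1.
  m_6 = 17*1 - 7 = 10, d_6 = (117 - 10^2)/17 = 17/17 = 1, a_6 = floor((10 + 10)/1) = 20.
  m_7 = 1*20 - 10 = 10, d_7 = (117 - 10^2)/1 = 17/1 = 17: (m_7, d_7) = (m_1, d_1) = (10, 17), so from here the quotients repeat a_1, ..., a_6; the period length is 6.
So sqrt(117) = [10; (1, 4, 2, 4, 1, 20)] with period length k = 6.
k is even, so the fundamental solution of x^2 - 117y^2 = 1 is (p_{k-1}, q_{k-1}) = (p_5, q_5); compute convergents through index 5.
Convergents (p_i = a_i*p_{i-1} + p_{i-2}, q_i = a_i*q_{i-1} + q_{i-2} with p_{-2}=0, p_{-1}=1, q_{-2}=1, q_{-1}=0):
  i=0: a_0=10, p_0 = 10*1 + 0 = 10, q_0 = 10*0 + 1 = 1.
  i=1: a_1=1, p_1 = 1*10 + 1 = 11, q_1 = 1*1 + 0 = 1.
  i=2: a_2=4, p_2 = 4*11 + 10 = 54, q_2 = 4*1 + 1 = 5.
  i=3: a_3=2, p_3 = 2*54 + 11 = 119, q_3 = 2*5 + 1 = 11.
  i=4: a_4=4, p_4 = 4*119 + 54 = 530, q_4 = 4*11 + 5 = 49.
  i=5: a_5=1, p_5 = 1*530 + 119 = 649, q_5 = 1*49 + 11 = 60.
Check: 649^2 - 117*60^2 = 421201 - 421200 = 1, so (x, y) = (649, 60) solves the equation, and by the theorem it is the least positive solution.

(x, y) = (649, 60)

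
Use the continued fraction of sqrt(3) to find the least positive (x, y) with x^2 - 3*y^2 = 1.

First expand sqrt(3) as a continued fraction. With x_i = (sqrt(3) + m_i)/d_i and (m_0, d_0) = (0, 1): a_0 = floor(sqrt(3)) = 1, since 1^2 = 1 <= 3 < 4 = 2^2.
Iterate m_{i+1} = d_i*a_i - m_i, d_{i+1} = (3 - m_{i+1}^2)/d_i, a_{i+1} = floor((a_0 + m_{i+1})/d_{i+1}):
  m_1 = 1*1 - 0 = 1, d_1 = (3 - 1^2)/1 = 2/1 = 2, a_1 = floor((1 + 1)/2) = 1.
  m_2 = 2*1 - 1 = 1, d_2 = (3 - 1^2)/2 = 2/2 = 1, a_2 = floor((1 + 1)/1) = 2.
  m_3 = 1*2 - 1 = 1, d_3 = (3 - 1^2)/1 = 2/1 = 2: (m_3, d_3) = (m_1, d_1) = (1, 2), so from here the quotients repeat a_1, a_2; the period length is 2.
So sqrt(3) = [1; (1, 2)] with period length k = 2.
k is even, so the fundamental solution of x^2 - 3y^2 = 1 is (p_{k-1}, q_{k-1}) = (p_1, q_1); compute convergents through index 1.
Convergents (p_i = a_i*p_{i-1} + p_{i-2}, q_i = a_i*q_{i-1} + q_{i-2} with p_{-2}=0, p_{-1}=1, q_{-2}=1, q_{-1}=0):
  i=0: a_0=1, p_0 = 1*1 + 0 = 1, q_0 = 1*0 + 1 = 1.
  i=1: a_1=1, p_1 = 1*1 + 1 = 2, q_1 = 1*1 + 0 = 1.
Check: 2^2 - 3*1^2 = 4 - 3 = 1, so (x, y) = (2, 1) solves the equation, and by the theorem it is the least positive solution.

(x, y) = (2, 1)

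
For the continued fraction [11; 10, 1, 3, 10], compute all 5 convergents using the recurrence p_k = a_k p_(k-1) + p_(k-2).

Using the convergent recurrence p_i = a_i*p_{i-1} + p_{i-2}, q_i = a_i*q_{i-1} + q_{i-2} with p_{-2}=0, p_{-1}=1, q_{-2}=1, q_{-1}=0:
  i=0: a_0=11, p_0 = 11*1 + 0 = 11, q_0 = 11*0 + 1 = 1.
  i=1: a_1=10, p_1 = 10*11 + 1 = 111, q_1 = 10*1 + 0 = 10.
  i=2: a_2=1, p_2 = 1*111 + 11 = 122, q_2 = 1*10 + 1 = 11.
  i=3: a_3=3, p_3 = 3*122 + 111 = 477, q_3 = 3*11 + 10 = 43.
  i=4: a_4=10, p_4 = 10*477 + 122 = 4892, q_4 = 10*43 + 11 = 441.

11/1, 111/10, 122/11, 477/43, 4892/441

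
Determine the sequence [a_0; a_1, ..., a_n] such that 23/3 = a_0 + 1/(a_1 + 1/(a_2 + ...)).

Run the Euclidean algorithm on 23 and 3; the successive quotients are the partial quotients a_0, a_1, ... (each step inverts the fractional part left over by the previous one):
  23 = 7*3 + 2, so a_0 = 7.
  3 = 1*2 + 1, so a_1 = 1.
  2 = 2*1 + 0, so a_2 = 2.
The remainder reaches 0 after 3 divisions, so the expansion has 3 partial quotients, read off in order.

[7; 1, 2]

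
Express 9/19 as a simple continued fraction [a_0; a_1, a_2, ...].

Run the Euclidean algorithm on 9 and 19; the successive quotients are the partial quotients a_0, a_1, ... (each step inverts the fractional part left over by the previous one):
  9 = 0*19 + 9, so a_0 = 0.
  19 = 2*9 + 1, so a_1 = 2.
  9 = 9*1 + 0, so a_2 = 9.
The remainder reaches 0 after 3 divisions, so the expansion has 3 partial quotients, read off in order.

[0; 2, 9]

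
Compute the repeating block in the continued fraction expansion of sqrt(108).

Write x_i = (sqrt(108) + m_i)/d_i with (m_0, d_0) = (0, 1). a_0 = floor(sqrt(108)) = 10, since 10^2 = 100 <= 108 < 121 = 11^2.
Iterate m_{i+1} = d_i*a_i - m_i, d_{i+1} = (108 - m_{i+1}^2)/d_i, a_{i+1} = floor((a_0 + m_{i+1})/d_{i+1}):
  m_1 = 1*10 - 0 = 10, d_1 = (108 - 10^2)/1 = 8/1 = 8, a_1 = floor((10 + 10)/8) = 2.
  m_2 = 8*2 - 10 = 6, d_2 = (108 - 6^2)/8 = 72/8 = 9, a_2 = floor((10 + 6)/9) = 1.
  m_3 = 9*1 - 6 = 3, d_3 = (108 - 3^2)/9 = 99/9 = 11, a_3 = floor((10 + 3)/11) = 1.
  m_4 = 11*1 - 3 = 8, d_4 = (108 - 8^2)/11 = 44/11 = 4, a_4 = floor((10 + 8)/4) = 4.
  m_5 = 4*4 - 8 = 8, d_5 = (108 - 8^2)/4 = 44/4 = 11, a_5 = floor((10 + 8)/11) = 1.
  m_6 = 11*1 - 8 = 3, d_6 = (108 - 3^2)/11 = 99/11 = 9, a_6 = floor((10 + 3)/9) = 1.
  m_7 = 9*1 - 3 = 6, d_7 = (108 - 6^2)/9 = 72/9 = 8, a_7 = floor((10 + 6)/8) = 2.
  m_8 = 8*2 - 6 = 10, d_8 = (108 - 10^2)/8 = 8/8 = 1, a_8 = floor((10 + 10)/1) = 20.
  m_9 = 1*20 - 10 = 10, d_9 = (108 - 10^2)/1 = 8/1 = 8: (m_9, d_9) = (m_1, d_1) = (10, 8), so from here the quotients repeat a_1, ..., a_8; the period length is 8.
Hence the expansion of sqrt(108) is a_0 = 10 followed by the repeating block 2, 1, 1, 4, 1, 1, 2, 20 (period 8).

[10; (2, 1, 1, 4, 1, 1, 2, 20)]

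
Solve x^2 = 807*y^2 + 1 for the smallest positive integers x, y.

(x, y) = (51841948, 1824923)

First expand sqrt(807) as a continued fraction. With x_i = (sqrt(807) + m_i)/d_i and (m_0, d_0) = (0, 1): a_0 = floor(sqrt(807)) = 28, since 28^2 = 784 <= 807 < 841 = 29^2.
Iterate m_{i+1} = d_i*a_i - m_i, d_{i+1} = (807 - m_{i+1}^2)/d_i, a_{i+1} = floor((a_0 + m_{i+1})/d_{i+1}):
  m_1 = 1*28 - 0 = 28, d_1 = (807 - 28^2)/1 = 23/1 = 23, a_1 = floor((28 + 28)/23) = 2.
  m_2 = 23*2 - 28 = 18, d_2 = (807 - 18^2)/23 = 483/23 = 21, a_2 = floor((28 + 18)/21) = 2.
  m_3 = 21*2 - 18 = 24, d_3 = (807 - 24^2)/21 = 231/21 = 11, a_3 = floor((28 + 24)/11) = 4.
  m_4 = 11*4 - 24 = 20, d_4 = (807 - 20^2)/11 = 407/11 = 37, a_4 = floor((28 + 20)/37) = 1.
  m_5 = 37*1 - 20 = 17, d_5 = (807 - 17^2)/37 = 518/37 = 14, a_5 = floor((28 + 17)/14) = 3.
  m_6 = 14*3 - 17 = 25, d_6 = (807 - 25^2)/14 = 182/14 = 13, a_6 = floor((28 + 25)/13) = 4.
  m_7 = 13*4 - 25 = 27, d_7 = (807 - 27^2)/13 = 78/13 = 6, a_7 = floor((28 + 27)/6) = 9.
  m_8 = 6*9 - 27 = 27, d_8 = (807 - 27^2)/6 = 78/6 = 13, a_8 = floor((28 + 27)/13) = 4.
  m_9 = 13*4 - 27 = 25, d_9 = (807 - 25^2)/13 = 182/13 = 14, a_9 = floor((28 + 25)/14) = 3.
  m_10 = 14*3 - 25 = 17, d_10 = (807 - 17^2)/14 = 518/14 = 37, a_10 = floor((28 + 17)/37) = 1.
  m_11 = 37*1 - 17 = 20, d_11 = (807 - 20^2)/37 = 407/37 = 11, a_11 = floor((28 + 20)/11) = 4.
  m_12 = 11*4 - 20 = 24, d_12 = (807 - 24^2)/11 = 231/11 = 21, a_12 = floor((28 + 24)/21) = 2.
  m_13 = 21*2 - 24 = 18, d_13 = (807 - 18^2)/21 = 483/21 = 23, a_13 = floor((28 + 18)/23) = 2.
  m_14 = 23*2 - 18 = 28, d_14 = (807 - 28^2)/23 = 23/23 = 1, a_14 = floor((28 + 28)/1) = 56.
  m_15 = 1*56 - 28 = 28, d_15 = (807 - 28^2)/1 = 23/1 = 23: (m_15, d_15) = (m_1, d_1) = (28, 23), so from here the quotients repeat a_1, ..., a_14; the period length is 14.
So sqrt(807) = [28; (2, 2, 4, 1, 3, 4, 9, 4, 3, 1, 4, 2, 2, 56)] with period length k = 14.
k is even, so the fundamental solution of x^2 - 807y^2 = 1 is (p_{k-1}, q_{k-1}) = (p_13, q_13); compute convergents through index 13.
Convergents (p_i = a_i*p_{i-1} + p_{i-2}, q_i = a_i*q_{i-1} + q_{i-2} with p_{-2}=0, p_{-1}=1, q_{-2}=1, q_{-1}=0):
  i=0: a_0=28, p_0 = 28*1 + 0 = 28, q_0 = 28*0 + 1 = 1.
  i=1: a_1=2, p_1 = 2*28 + 1 = 57, q_1 = 2*1 + 0 = 2.
  i=2: a_2=2, p_2 = 2*57 + 28 = 142, q_2 = 2*2 + 1 = 5.
  i=3: a_3=4, p_3 = 4*142 + 57 = 625, q_3 = 4*5 + 2 = 22.
  i=4: a_4=1, p_4 = 1*625 + 142 = 767, q_4 = 1*22 + 5 = 27.
  i=5: a_5=3, p_5 = 3*767 + 625 = 2926, q_5 = 3*27 + 22 = 103.
  i=6: a_6=4, p_6 = 4*2926 + 767 = 12471, q_6 = 4*103 + 27 = 439.
  i=7: a_7=9, p_7 = 9*12471 + 2926 = 115165, q_7 = 9*439 + 103 = 4054.
  i=8: a_8=4, p_8 = 4*115165 + 12471 = 473131, q_8 = 4*4054 + 439 = 16655.
  i=9: a_9=3, p_9 = 3*473131 + 115165 = 1534558, q_9 = 3*16655 + 4054 = 54019.
  i=10: a_10=1, p_10 = 1*1534558 + 473131 = 2007689, q_10 = 1*54019 + 16655 = 70674.
  i=11: a_11=4, p_11 = 4*2007689 + 1534558 = 9565314, q_11 = 4*70674 + 54019 = 336715.
  i=12: a_12=2, p_12 = 2*9565314 + 2007689 = 21138317, q_12 = 2*336715 + 70674 = 744104.
  i=13: a_13=2, p_13 = 2*21138317 + 9565314 = 51841948, q_13 = 2*744104 + 336715 = 1824923.
Check: 51841948^2 - 807*1824923^2 = 2687587572434704 - 2687587572434703 = 1, so (x, y) = (51841948, 1824923) solves the equation, and by the theorem it is the least positive solution.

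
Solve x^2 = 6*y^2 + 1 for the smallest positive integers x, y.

(x, y) = (5, 2)

First expand sqrt(6) as a continued fraction. With x_i = (sqrt(6) + m_i)/d_i and (m_0, d_0) = (0, 1): a_0 = floor(sqrt(6)) = 2, since 2^2 = 4 <= 6 < 9 = 3^2.
Iterate m_{i+1} = d_i*a_i - m_i, d_{i+1} = (6 - m_{i+1}^2)/d_i, a_{i+1} = floor((a_0 + m_{i+1})/d_{i+1}):
  m_1 = 1*2 - 0 = 2, d_1 = (6 - 2^2)/1 = 2/1 = 2, a_1 = floor((2 + 2)/2) = 2.
  m_2 = 2*2 - 2 = 2, d_2 = (6 - 2^2)/2 = 2/2 = 1, a_2 = floor((2 + 2)/1) = 4.
  m_3 = 1*4 - 2 = 2, d_3 = (6 - 2^2)/1 = 2/1 = 2: (m_3, d_3) = (m_1, d_1) = (2, 2), so from here the quotients repeat a_1, a_2; the period length is 2.
So sqrt(6) = [2; (2, 4)] with period length k = 2.
k is even, so the fundamental solution of x^2 - 6y^2 = 1 is (p_{k-1}, q_{k-1}) = (p_1, q_1); compute convergents through index 1.
Convergents (p_i = a_i*p_{i-1} + p_{i-2}, q_i = a_i*q_{i-1} + q_{i-2} with p_{-2}=0, p_{-1}=1, q_{-2}=1, q_{-1}=0):
  i=0: a_0=2, p_0 = 2*1 + 0 = 2, q_0 = 2*0 + 1 = 1.
  i=1: a_1=2, p_1 = 2*2 + 1 = 5, q_1 = 2*1 + 0 = 2.
Check: 5^2 - 6*2^2 = 25 - 24 = 1, so (x, y) = (5, 2) solves the equation, and by the theorem it is the least positive solution.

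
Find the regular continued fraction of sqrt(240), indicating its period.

[15; (2, 30)]

Write x_i = (sqrt(240) + m_i)/d_i with (m_0, d_0) = (0, 1). a_0 = floor(sqrt(240)) = 15, since 15^2 = 225 <= 240 < 256 = 16^2.
Iterate m_{i+1} = d_i*a_i - m_i, d_{i+1} = (240 - m_{i+1}^2)/d_i, a_{i+1} = floor((a_0 + m_{i+1})/d_{i+1}):
  m_1 = 1*15 - 0 = 15, d_1 = (240 - 15^2)/1 = 15/1 = 15, a_1 = floor((15 + 15)/15) = 2.
  m_2 = 15*2 - 15 = 15, d_2 = (240 - 15^2)/15 = 15/15 = 1, a_2 = floor((15 + 15)/1) = 30.
  m_3 = 1*30 - 15 = 15, d_3 = (240 - 15^2)/1 = 15/1 = 15: (m_3, d_3) = (m_1, d_1) = (15, 15), so from here the quotients repeat a_1, a_2; the period length is 2.
Hence the expansion of sqrt(240) is a_0 = 15 followed by the repeating block 2, 30 (period 2).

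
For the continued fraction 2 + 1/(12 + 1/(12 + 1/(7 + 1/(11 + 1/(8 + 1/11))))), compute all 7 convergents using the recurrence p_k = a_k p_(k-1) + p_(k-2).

Using the convergent recurrence p_i = a_i*p_{i-1} + p_{i-2}, q_i = a_i*q_{i-1} + q_{i-2} with p_{-2}=0, p_{-1}=1, q_{-2}=1, q_{-1}=0:
  i=0: a_0=2, p_0 = 2*1 + 0 = 2, q_0 = 2*0 + 1 = 1.
  i=1: a_1=12, p_1 = 12*2 + 1 = 25, q_1 = 12*1 + 0 = 12.
  i=2: a_2=12, p_2 = 12*25 + 2 = 302, q_2 = 12*12 + 1 = 145.
  i=3: a_3=7, p_3 = 7*302 + 25 = 2139, q_3 = 7*145 + 12 = 1027.
  i=4: a_4=11, p_4 = 11*2139 + 302 = 23831, q_4 = 11*1027 + 145 = 11442.
  i=5: a_5=8, p_5 = 8*23831 + 2139 = 192787, q_5 = 8*11442 + 1027 = 92563.
  i=6: a_6=11, p_6 = 11*192787 + 23831 = 2144488, q_6 = 11*92563 + 11442 = 1029635.

2/1, 25/12, 302/145, 2139/1027, 23831/11442, 192787/92563, 2144488/1029635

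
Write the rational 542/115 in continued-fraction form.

Run the Euclidean algorithm on 542 and 115; the successive quotients are the partial quotients a_0, a_1, ... (each step inverts the fractional part left over by the previous one):
  542 = 4*115 + 82, so a_0 = 4.
  115 = 1*82 + 33, so a_1 = 1.
  82 = 2*33 + 16, so a_2 = 2.
  33 = 2*16 + 1, so a_3 = 2.
  16 = 16*1 + 0, so a_4 = 16.
The remainder reaches 0 after 5 divisions, so the expansion has 5 partial quotients, read off in order.

[4; 1, 2, 2, 16]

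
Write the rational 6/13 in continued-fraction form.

[0; 2, 6]

Run the Euclidean algorithm on 6 and 13; the successive quotients are the partial quotients a_0, a_1, ... (each step inverts the fractional part left over by the previous one):
  6 = 0*13 + 6, so a_0 = 0.
  13 = 2*6 + 1, so a_1 = 2.
  6 = 6*1 + 0, so a_2 = 6.
The remainder reaches 0 after 3 divisions, so the expansion has 3 partial quotients, read off in order.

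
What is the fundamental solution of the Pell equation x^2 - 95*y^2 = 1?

First expand sqrt(95) as a continued fraction. With x_i = (sqrt(95) + m_i)/d_i and (m_0, d_0) = (0, 1): a_0 = floor(sqrt(95)) = 9, since 9^2 = 81 <= 95 < 100 = 10^2.
Iterate m_{i+1} = d_i*a_i - m_i, d_{i+1} = (95 - m_{i+1}^2)/d_i, a_{i+1} = floor((a_0 + m_{i+1})/d_{i+1}):
  m_1 = 1*9 - 0 = 9, d_1 = (95 - 9^2)/1 = 14/1 = 14, a_1 = floor((9 + 9)/14) = 1.
  m_2 = 14*1 - 9 = 5, d_2 = (95 - 5^2)/14 = 70/14 = 5, a_2 = floor((9 + 5)/5) = 2.
  m_3 = 5*2 - 5 = 5, d_3 = (95 - 5^2)/5 = 70/5 = 14, a_3 = floor((9 + 5)/14) = 1.
  m_4 = 14*1 - 5 = 9, d_4 = (95 - 9^2)/14 = 14/14 = 1, a_4 = floor((9 + 9)/1) = 18.
  m_5 = 1*18 - 9 = 9, d_5 = (95 - 9^2)/1 = 14/1 = 14: (m_5, d_5) = (m_1, d_1) = (9, 14), so from here the quotients repeat a_1, ..., a_4; the period length is 4.
So sqrt(95) = [9; (1, 2, 1, 18)] with period length k = 4.
k is even, so the fundamental solution of x^2 - 95y^2 = 1 is (p_{k-1}, q_{k-1}) = (p_3, q_3); compute convergents through index 3.
Convergents (p_i = a_i*p_{i-1} + p_{i-2}, q_i = a_i*q_{i-1} + q_{i-2} with p_{-2}=0, p_{-1}=1, q_{-2}=1, q_{-1}=0):
  i=0: a_0=9, p_0 = 9*1 + 0 = 9, q_0 = 9*0 + 1 = 1.
  i=1: a_1=1, p_1 = 1*9 + 1 = 10, q_1 = 1*1 + 0 = 1.
  i=2: a_2=2, p_2 = 2*10 + 9 = 29, q_2 = 2*1 + 1 = 3.
  i=3: a_3=1, p_3 = 1*29 + 10 = 39, q_3 = 1*3 + 1 = 4.
Check: 39^2 - 95*4^2 = 1521 - 1520 = 1, so (x, y) = (39, 4) solves the equation, and by the theorem it is the least positive solution.

(x, y) = (39, 4)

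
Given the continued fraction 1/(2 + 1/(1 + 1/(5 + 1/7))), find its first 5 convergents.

0/1, 1/2, 1/3, 6/17, 43/122

Using the convergent recurrence p_i = a_i*p_{i-1} + p_{i-2}, q_i = a_i*q_{i-1} + q_{i-2} with p_{-2}=0, p_{-1}=1, q_{-2}=1, q_{-1}=0:
  i=0: a_0=0, p_0 = 0*1 + 0 = 0, q_0 = 0*0 + 1 = 1.
  i=1: a_1=2, p_1 = 2*0 + 1 = 1, q_1 = 2*1 + 0 = 2.
  i=2: a_2=1, p_2 = 1*1 + 0 = 1, q_2 = 1*2 + 1 = 3.
  i=3: a_3=5, p_3 = 5*1 + 1 = 6, q_3 = 5*3 + 2 = 17.
  i=4: a_4=7, p_4 = 7*6 + 1 = 43, q_4 = 7*17 + 3 = 122.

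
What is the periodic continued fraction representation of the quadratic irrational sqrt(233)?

Write x_i = (sqrt(233) + m_i)/d_i with (m_0, d_0) = (0, 1). a_0 = floor(sqrt(233)) = 15, since 15^2 = 225 <= 233 < 256 = 16^2.
Iterate m_{i+1} = d_i*a_i - m_i, d_{i+1} = (233 - m_{i+1}^2)/d_i, a_{i+1} = floor((a_0 + m_{i+1})/d_{i+1}):
  m_1 = 1*15 - 0 = 15, d_1 = (233 - 15^2)/1 = 8/1 = 8, a_1 = floor((15 + 15)/8) = 3.
  m_2 = 8*3 - 15 = 9, d_2 = (233 - 9^2)/8 = 152/8 = 19, a_2 = floor((15 + 9)/19) = 1.
  m_3 = 19*1 - 9 = 10, d_3 = (233 - 10^2)/19 = 133/19 = 7, a_3 = floor((15 + 10)/7) = 3.
  m_4 = 7*3 - 10 = 11, d_4 = (233 - 11^2)/7 = 112/7 = 16, a_4 = floor((15 + 11)/16) = 1.
  m_5 = 16*1 - 11 = 5, d_5 = (233 - 5^2)/16 = 208/16 = 13, a_5 = floor((15 + 5)/13) = 1.
  m_6 = 13*1 - 5 = 8, d_6 = (233 - 8^2)/13 = 169/13 = 13, a_6 = floor((15 + 8)/13) = 1.
  m_7 = 13*1 - 8 = 5, d_7 = (233 - 5^2)/13 = 208/13 = 16, a_7 = floor((15 + 5)/16) = 1.
  m_8 = 16*1 - 5 = 11, d_8 = (233 - 11^2)/16 = 112/16 = 7, a_8 = floor((15 + 11)/7) = 3.
  m_9 = 7*3 - 11 = 10, d_9 = (233 - 10^2)/7 = 133/7 = 19, a_9 = floor((15 + 10)/19) = 1.
  m_10 = 19*1 - 10 = 9, d_10 = (233 - 9^2)/19 = 152/19 = 8, a_10 = floor((15 + 9)/8) = 3.
  m_11 = 8*3 - 9 = 15, d_11 = (233 - 15^2)/8 = 8/8 = 1, a_11 = floor((15 + 15)/1) = 30.
  m_12 = 1*30 - 15 = 15, d_12 = (233 - 15^2)/1 = 8/1 = 8: (m_12, d_12) = (m_1, d_1) = (15, 8), so from here the quotients repeat a_1, ..., a_11; the period length is 11.
Hence the expansion of sqrt(233) is a_0 = 15 followed by the repeating block 3, 1, 3, 1, 1, 1, 1, 3, 1, 3, 30 (period 11).

[15; (3, 1, 3, 1, 1, 1, 1, 3, 1, 3, 30)]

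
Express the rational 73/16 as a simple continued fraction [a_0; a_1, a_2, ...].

Run the Euclidean algorithm on 73 and 16; the successive quotients are the partial quotients a_0, a_1, ... (each step inverts the fractional part left over by the previous one):
  73 = 4*16 + 9, so a_0 = 4.
  16 = 1*9 + 7, so a_1 = 1.
  9 = 1*7 + 2, so a_2 = 1.
  7 = 3*2 + 1, so a_3 = 3.
  2 = 2*1 + 0, so a_4 = 2.
The remainder reaches 0 after 5 divisions, so the expansion has 5 partial quotients, read off in order.

[4; 1, 1, 3, 2]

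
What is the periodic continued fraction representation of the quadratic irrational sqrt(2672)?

Write x_i = (sqrt(2672) + m_i)/d_i with (m_0, d_0) = (0, 1). a_0 = floor(sqrt(2672)) = 51, since 51^2 = 2601 <= 2672 < 2704 = 52^2.
Iterate m_{i+1} = d_i*a_i - m_i, d_{i+1} = (2672 - m_{i+1}^2)/d_i, a_{i+1} = floor((a_0 + m_{i+1})/d_{i+1}):
  m_1 = 1*51 - 0 = 51, d_1 = (2672 - 51^2)/1 = 71/1 = 71, a_1 = floor((51 + 51)/71) = 1.
  m_2 = 71*1 - 51 = 20, d_2 = (2672 - 20^2)/71 = 2272/71 = 32, a_2 = floor((51 + 20)/32) = 2.
  m_3 = 32*2 - 20 = 44, d_3 = (2672 - 44^2)/32 = 736/32 = 23, a_3 = floor((51 + 44)/23) = 4.
  m_4 = 23*4 - 44 = 48, d_4 = (2672 - 48^2)/23 = 368/23 = 16, a_4 = floor((51 + 48)/16) = 6.
  m_5 = 16*6 - 48 = 48, d_5 = (2672 - 48^2)/16 = 368/16 = 23, a_5 = floor((51 + 48)/23) = 4.
  m_6 = 23*4 - 48 = 44, d_6 = (2672 - 44^2)/23 = 736/23 = 32, a_6 = floor((51 + 44)/32) = 2.
  m_7 = 32*2 - 44 = 20, d_7 = (2672 - 20^2)/32 = 2272/32 = 71, a_7 = floor((51 + 20)/71) = 1.
  m_8 = 71*1 - 20 = 51, d_8 = (2672 - 51^2)/71 = 71/71 = 1, a_8 = floor((51 + 51)/1) = 102.
  m_9 = 1*102 - 51 = 51, d_9 = (2672 - 51^2)/1 = 71/1 = 71: (m_9, d_9) = (m_1, d_1) = (51, 71), so from here the quotients repeat a_1, ..., a_8; the period length is 8.
Hence the expansion of sqrt(2672) is a_0 = 51 followed by the repeating block 1, 2, 4, 6, 4, 2, 1, 102 (period 8).

[51; (1, 2, 4, 6, 4, 2, 1, 102)]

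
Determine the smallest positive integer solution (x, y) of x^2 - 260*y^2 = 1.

(x, y) = (129, 8)

First expand sqrt(260) as a continued fraction. With x_i = (sqrt(260) + m_i)/d_i and (m_0, d_0) = (0, 1): a_0 = floor(sqrt(260)) = 16, since 16^2 = 256 <= 260 < 289 = 17^2.
Iterate m_{i+1} = d_i*a_i - m_i, d_{i+1} = (260 - m_{i+1}^2)/d_i, a_{i+1} = floor((a_0 + m_{i+1})/d_{i+1}):
  m_1 = 1*16 - 0 = 16, d_1 = (260 - 16^2)/1 = 4/1 = 4, a_1 = floor((16 + 16)/4) = 8.
  m_2 = 4*8 - 16 = 16, d_2 = (260 - 16^2)/4 = 4/4 = 1, a_2 = floor((16 + 16)/1) = 32.
  m_3 = 1*32 - 16 = 16, d_3 = (260 - 16^2)/1 = 4/1 = 4: (m_3, d_3) = (m_1, d_1) = (16, 4), so from here the quotients repeat a_1, a_2; the period length is 2.
So sqrt(260) = [16; (8, 32)] with period length k = 2.
k is even, so the fundamental solution of x^2 - 260y^2 = 1 is (p_{k-1}, q_{k-1}) = (p_1, q_1); compute convergents through index 1.
Convergents (p_i = a_i*p_{i-1} + p_{i-2}, q_i = a_i*q_{i-1} + q_{i-2} with p_{-2}=0, p_{-1}=1, q_{-2}=1, q_{-1}=0):
  i=0: a_0=16, p_0 = 16*1 + 0 = 16, q_0 = 16*0 + 1 = 1.
  i=1: a_1=8, p_1 = 8*16 + 1 = 129, q_1 = 8*1 + 0 = 8.
Check: 129^2 - 260*8^2 = 16641 - 16640 = 1, so (x, y) = (129, 8) solves the equation, and by the theorem it is the least positive solution.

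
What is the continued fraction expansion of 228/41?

Run the Euclidean algorithm on 228 and 41; the successive quotients are the partial quotients a_0, a_1, ... (each step inverts the fractional part left over by the previous one):
  228 = 5*41 + 23, so a_0 = 5.
  41 = 1*23 + 18, so a_1 = 1.
  23 = 1*18 + 5, so a_2 = 1.
  18 = 3*5 + 3, so a_3 = 3.
  5 = 1*3 + 2, so a_4 = 1.
  3 = 1*2 + 1, so a_5 = 1.
  2 = 2*1 + 0, so a_6 = 2.
The remainder reaches 0 after 7 divisions, so the expansion has 7 partial quotients, read off in order.

[5; 1, 1, 3, 1, 1, 2]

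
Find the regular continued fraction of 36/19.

Run the Euclidean algorithm on 36 and 19; the successive quotients are the partial quotients a_0, a_1, ... (each step inverts the fractional part left over by the previous one):
  36 = 1*19 + 17, so a_0 = 1.
  19 = 1*17 + 2, so a_1 = 1.
  17 = 8*2 + 1, so a_2 = 8.
  2 = 2*1 + 0, so a_3 = 2.
The remainder reaches 0 after 4 divisions, so the expansion has 4 partial quotients, read off in order.

[1; 1, 8, 2]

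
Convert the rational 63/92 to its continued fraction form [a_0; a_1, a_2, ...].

[0; 1, 2, 5, 1, 4]

Run the Euclidean algorithm on 63 and 92; the successive quotients are the partial quotients a_0, a_1, ... (each step inverts the fractional part left over by the previous one):
  63 = 0*92 + 63, so a_0 = 0.
  92 = 1*63 + 29, so a_1 = 1.
  63 = 2*29 + 5, so a_2 = 2.
  29 = 5*5 + 4, so a_3 = 5.
  5 = 1*4 + 1, so a_4 = 1.
  4 = 4*1 + 0, so a_5 = 4.
The remainder reaches 0 after 6 divisions, so the expansion has 6 partial quotients, read off in order.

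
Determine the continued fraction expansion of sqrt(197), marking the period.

Write x_i = (sqrt(197) + m_i)/d_i with (m_0, d_0) = (0, 1). a_0 = floor(sqrt(197)) = 14, since 14^2 = 196 <= 197 < 225 = 15^2.
Iterate m_{i+1} = d_i*a_i - m_i, d_{i+1} = (197 - m_{i+1}^2)/d_i, a_{i+1} = floor((a_0 + m_{i+1})/d_{i+1}):
  m_1 = 1*14 - 0 = 14, d_1 = (197 - 14^2)/1 = 1/1 = 1, a_1 = floor((14 + 14)/1) = 28.
  m_2 = 1*28 - 14 = 14, d_2 = (197 - 14^2)/1 = 1/1 = 1: (m_2, d_2) = (m_1, d_1) = (14, 1), so from here the quotient a_1 repeats; the period length is 1.
Hence the expansion of sqrt(197) is a_0 = 14 followed by the repeating block 28 (period 1).

[14; (28)]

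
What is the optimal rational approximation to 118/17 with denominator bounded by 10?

69/10

Expand x = 118/17 as a continued fraction with the Euclidean algorithm:
  118 = 6*17 + 16, so a_0 = 6.
  17 = 1*16 + 1, so a_1 = 1.
  16 = 16*1 + 0, so a_2 = 16.
so x = [6; 1, 16].
Convergents (p_i = a_i*p_{i-1} + p_{i-2}, q_i = a_i*q_{i-1} + q_{i-2} with p_{-2}=0, p_{-1}=1, q_{-2}=1, q_{-1}=0), until the denominator exceeds 10:
  i=0: a_0=6, p_0 = 6*1 + 0 = 6, q_0 = 6*0 + 1 = 1.
  i=1: a_1=1, p_1 = 1*6 + 1 = 7, q_1 = 1*1 + 0 = 1.
  i=2: a_2=16, p_2 = 16*7 + 6 = 118, q_2 = 16*1 + 1 = 17.
q_2 = 17 > 10, so the last convergent with denominator <= 10 is p_1/q_1 = 7/1.
The closest fraction with denominator <= 10 is either p_1/q_1 or the intermediate fraction (k*p_1 + p_0)/(k*q_1 + q_0) with the largest k >= 1 whose denominator stays <= 10; these approach x as k grows, and every other convergent or intermediate fraction in range is farther away.
Largest k: floor((10 - q_0)/q_1) = floor((10 - 1)/1) = 9.
That gives (9*7 + 6)/(9*1 + 1) = 69/10.
Compare the errors: |x - 7/1| = |118*1 - 7*17|/(17*1) = 1/17, and |x - 69/10| = |118*10 - 69*17|/(17*10) = 7/170.
Cross-multiplying, 7*17 = 119 < 170 = 1*170, so 7/170 is smaller: the intermediate fraction 69/10 is closer to x than 7/1.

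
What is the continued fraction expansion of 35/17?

Run the Euclidean algorithm on 35 and 17; the successive quotients are the partial quotients a_0, a_1, ... (each step inverts the fractional part left over by the previous one):
  35 = 2*17 + 1, so a_0 = 2.
  17 = 17*1 + 0, so a_1 = 17.
The remainder reaches 0 after 2 divisions, so the expansion has 2 partial quotients, read off in order.

[2; 17]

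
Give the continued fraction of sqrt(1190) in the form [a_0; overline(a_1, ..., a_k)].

Write x_i = (sqrt(1190) + m_i)/d_i with (m_0, d_0) = (0, 1). a_0 = floor(sqrt(1190)) = 34, since 34^2 = 1156 <= 1190 < 1225 = 35^2.
Iterate m_{i+1} = d_i*a_i - m_i, d_{i+1} = (1190 - m_{i+1}^2)/d_i, a_{i+1} = floor((a_0 + m_{i+1})/d_{i+1}):
  m_1 = 1*34 - 0 = 34, d_1 = (1190 - 34^2)/1 = 34/1 = 34, a_1 = floor((34 + 34)/34) = 2.
  m_2 = 34*2 - 34 = 34, d_2 = (1190 - 34^2)/34 = 34/34 = 1, a_2 = floor((34 + 34)/1) = 68.
  m_3 = 1*68 - 34 = 34, d_3 = (1190 - 34^2)/1 = 34/1 = 34: (m_3, d_3) = (m_1, d_1) = (34, 34), so from here the quotients repeat a_1, a_2; the period length is 2.
Hence the expansion of sqrt(1190) is a_0 = 34 followed by the repeating block 2, 68 (period 2).

[34; overline(2, 68)]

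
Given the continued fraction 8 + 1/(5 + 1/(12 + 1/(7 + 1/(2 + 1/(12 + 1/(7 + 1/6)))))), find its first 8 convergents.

Using the convergent recurrence p_i = a_i*p_{i-1} + p_{i-2}, q_i = a_i*q_{i-1} + q_{i-2} with p_{-2}=0, p_{-1}=1, q_{-2}=1, q_{-1}=0:
  i=0: a_0=8, p_0 = 8*1 + 0 = 8, q_0 = 8*0 + 1 = 1.
  i=1: a_1=5, p_1 = 5*8 + 1 = 41, q_1 = 5*1 + 0 = 5.
  i=2: a_2=12, p_2 = 12*41 + 8 = 500, q_2 = 12*5 + 1 = 61.
  i=3: a_3=7, p_3 = 7*500 + 41 = 3541, q_3 = 7*61 + 5 = 432.
  i=4: a_4=2, p_4 = 2*3541 + 500 = 7582, q_4 = 2*432 + 61 = 925.
  i=5: a_5=12, p_5 = 12*7582 + 3541 = 94525, q_5 = 12*925 + 432 = 11532.
  i=6: a_6=7, p_6 = 7*94525 + 7582 = 669257, q_6 = 7*11532 + 925 = 81649.
  i=7: a_7=6, p_7 = 6*669257 + 94525 = 4110067, q_7 = 6*81649 + 11532 = 501426.

8/1, 41/5, 500/61, 3541/432, 7582/925, 94525/11532, 669257/81649, 4110067/501426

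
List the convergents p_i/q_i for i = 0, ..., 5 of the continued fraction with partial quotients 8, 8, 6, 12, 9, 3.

Using the convergent recurrence p_i = a_i*p_{i-1} + p_{i-2}, q_i = a_i*q_{i-1} + q_{i-2} with p_{-2}=0, p_{-1}=1, q_{-2}=1, q_{-1}=0:
  i=0: a_0=8, p_0 = 8*1 + 0 = 8, q_0 = 8*0 + 1 = 1.
  i=1: a_1=8, p_1 = 8*8 + 1 = 65, q_1 = 8*1 + 0 = 8.
  i=2: a_2=6, p_2 = 6*65 + 8 = 398, q_2 = 6*8 + 1 = 49.
  i=3: a_3=12, p_3 = 12*398 + 65 = 4841, q_3 = 12*49 + 8 = 596.
  i=4: a_4=9, p_4 = 9*4841 + 398 = 43967, q_4 = 9*596 + 49 = 5413.
  i=5: a_5=3, p_5 = 3*43967 + 4841 = 136742, q_5 = 3*5413 + 596 = 16835.

8/1, 65/8, 398/49, 4841/596, 43967/5413, 136742/16835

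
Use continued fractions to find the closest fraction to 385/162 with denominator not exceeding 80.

183/77

Expand x = 385/162 as a continued fraction with the Euclidean algorithm:
  385 = 2*162 + 61, so a_0 = 2.
  162 = 2*61 + 40, so a_1 = 2.
  61 = 1*40 + 21, so a_2 = 1.
  40 = 1*21 + 19, so a_3 = 1.
  21 = 1*19 + 2, so a_4 = 1.
  19 = 9*2 + 1, so a_5 = 9.
  2 = 2*1 + 0, so a_6 = 2.
so x = [2; 2, 1, 1, 1, 9, 2].
Convergents (p_i = a_i*p_{i-1} + p_{i-2}, q_i = a_i*q_{i-1} + q_{i-2} with p_{-2}=0, p_{-1}=1, q_{-2}=1, q_{-1}=0), until the denominator exceeds 80:
  i=0: a_0=2, p_0 = 2*1 + 0 = 2, q_0 = 2*0 + 1 = 1.
  i=1: a_1=2, p_1 = 2*2 + 1 = 5, q_1 = 2*1 + 0 = 2.
  i=2: a_2=1, p_2 = 1*5 + 2 = 7, q_2 = 1*2 + 1 = 3.
  i=3: a_3=1, p_3 = 1*7 + 5 = 12, q_3 = 1*3 + 2 = 5.
  i=4: a_4=1, p_4 = 1*12 + 7 = 19, q_4 = 1*5 + 3 = 8.
  i=5: a_5=9, p_5 = 9*19 + 12 = 183, q_5 = 9*8 + 5 = 77.
  i=6: a_6=2, p_6 = 2*183 + 19 = 385, q_6 = 2*77 + 8 = 162.
q_6 = 162 > 80, so the last convergent with denominator <= 80 is p_5/q_5 = 183/77.
The closest fraction with denominator <= 80 is either p_5/q_5 or the intermediate fraction (k*p_5 + p_4)/(k*q_5 + q_4) with the largest k >= 1 whose denominator stays <= 80; these approach x as k grows, and every other convergent or intermediate fraction in range is farther away.
Largest k: floor((80 - q_4)/q_5) = floor((80 - 8)/77) = 0.
Since k = 0, no intermediate fraction beyond p_5/q_5 has denominator <= 80, so the convergent 183/77 is the closest (its error is |385*77 - 183*162|/(162*77) = 1/12474).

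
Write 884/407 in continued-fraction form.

Run the Euclidean algorithm on 884 and 407; the successive quotients are the partial quotients a_0, a_1, ... (each step inverts the fractional part left over by the previous one):
  884 = 2*407 + 70, so a_0 = 2.
  407 = 5*70 + 57, so a_1 = 5.
  70 = 1*57 + 13, so a_2 = 1.
  57 = 4*13 + 5, so a_3 = 4.
  13 = 2*5 + 3, so a_4 = 2.
  5 = 1*3 + 2, so a_5 = 1.
  3 = 1*2 + 1, so a_6 = 1.
  2 = 2*1 + 0, so a_7 = 2.
The remainder reaches 0 after 8 divisions, so the expansion has 8 partial quotients, read off in order.

[2; 5, 1, 4, 2, 1, 1, 2]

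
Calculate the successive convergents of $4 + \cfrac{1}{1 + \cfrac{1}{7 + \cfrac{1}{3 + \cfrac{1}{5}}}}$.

4/1, 5/1, 39/8, 122/25, 649/133

Using the convergent recurrence p_i = a_i*p_{i-1} + p_{i-2}, q_i = a_i*q_{i-1} + q_{i-2} with p_{-2}=0, p_{-1}=1, q_{-2}=1, q_{-1}=0:
  i=0: a_0=4, p_0 = 4*1 + 0 = 4, q_0 = 4*0 + 1 = 1.
  i=1: a_1=1, p_1 = 1*4 + 1 = 5, q_1 = 1*1 + 0 = 1.
  i=2: a_2=7, p_2 = 7*5 + 4 = 39, q_2 = 7*1 + 1 = 8.
  i=3: a_3=3, p_3 = 3*39 + 5 = 122, q_3 = 3*8 + 1 = 25.
  i=4: a_4=5, p_4 = 5*122 + 39 = 649, q_4 = 5*25 + 8 = 133.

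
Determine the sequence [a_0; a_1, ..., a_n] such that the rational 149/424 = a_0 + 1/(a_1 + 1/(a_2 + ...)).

[0; 2, 1, 5, 2, 11]

Run the Euclidean algorithm on 149 and 424; the successive quotients are the partial quotients a_0, a_1, ... (each step inverts the fractional part left over by the previous one):
  149 = 0*424 + 149, so a_0 = 0.
  424 = 2*149 + 126, so a_1 = 2.
  149 = 1*126 + 23, so a_2 = 1.
  126 = 5*23 + 11, so a_3 = 5.
  23 = 2*11 + 1, so a_4 = 2.
  11 = 11*1 + 0, so a_5 = 11.
The remainder reaches 0 after 6 divisions, so the expansion has 6 partial quotients, read off in order.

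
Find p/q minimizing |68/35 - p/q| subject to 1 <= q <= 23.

35/18

Expand x = 68/35 as a continued fraction with the Euclidean algorithm:
  68 = 1*35 + 33, so a_0 = 1.
  35 = 1*33 + 2, so a_1 = 1.
  33 = 16*2 + 1, so a_2 = 16.
  2 = 2*1 + 0, so a_3 = 2.
so x = [1; 1, 16, 2].
Convergents (p_i = a_i*p_{i-1} + p_{i-2}, q_i = a_i*q_{i-1} + q_{i-2} with p_{-2}=0, p_{-1}=1, q_{-2}=1, q_{-1}=0), until the denominator exceeds 23:
  i=0: a_0=1, p_0 = 1*1 + 0 = 1, q_0 = 1*0 + 1 = 1.
  i=1: a_1=1, p_1 = 1*1 + 1 = 2, q_1 = 1*1 + 0 = 1.
  i=2: a_2=16, p_2 = 16*2 + 1 = 33, q_2 = 16*1 + 1 = 17.
  i=3: a_3=2, p_3 = 2*33 + 2 = 68, q_3 = 2*17 + 1 = 35.
q_3 = 35 > 23, so the last convergent with denominator <= 23 is p_2/q_2 = 33/17.
The closest fraction with denominator <= 23 is either p_2/q_2 or the intermediate fraction (k*p_2 + p_1)/(k*q_2 + q_1) with the largest k >= 1 whose denominator stays <= 23; these approach x as k grows, and every other convergent or intermediate fraction in range is farther away.
Largest k: floor((23 - q_1)/q_2) = floor((23 - 1)/17) = 1.
That gives (1*33 + 2)/(1*17 + 1) = 35/18.
Compare the errors: |x - 33/17| = |68*17 - 33*35|/(35*17) = 1/595, and |x - 35/18| = |68*18 - 35*35|/(35*18) = 1/630.
Cross-multiplying, 1*595 = 595 < 630 = 1*630, so 1/630 is smaller: the intermediate fraction 35/18 is closer to x than 33/17.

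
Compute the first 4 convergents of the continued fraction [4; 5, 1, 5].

4/1, 21/5, 25/6, 146/35

Using the convergent recurrence p_i = a_i*p_{i-1} + p_{i-2}, q_i = a_i*q_{i-1} + q_{i-2} with p_{-2}=0, p_{-1}=1, q_{-2}=1, q_{-1}=0:
  i=0: a_0=4, p_0 = 4*1 + 0 = 4, q_0 = 4*0 + 1 = 1.
  i=1: a_1=5, p_1 = 5*4 + 1 = 21, q_1 = 5*1 + 0 = 5.
  i=2: a_2=1, p_2 = 1*21 + 4 = 25, q_2 = 1*5 + 1 = 6.
  i=3: a_3=5, p_3 = 5*25 + 21 = 146, q_3 = 5*6 + 5 = 35.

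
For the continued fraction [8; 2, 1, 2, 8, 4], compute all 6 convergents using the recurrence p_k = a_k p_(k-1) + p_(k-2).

Using the convergent recurrence p_i = a_i*p_{i-1} + p_{i-2}, q_i = a_i*q_{i-1} + q_{i-2} with p_{-2}=0, p_{-1}=1, q_{-2}=1, q_{-1}=0:
  i=0: a_0=8, p_0 = 8*1 + 0 = 8, q_0 = 8*0 + 1 = 1.
  i=1: a_1=2, p_1 = 2*8 + 1 = 17, q_1 = 2*1 + 0 = 2.
  i=2: a_2=1, p_2 = 1*17 + 8 = 25, q_2 = 1*2 + 1 = 3.
  i=3: a_3=2, p_3 = 2*25 + 17 = 67, q_3 = 2*3 + 2 = 8.
  i=4: a_4=8, p_4 = 8*67 + 25 = 561, q_4 = 8*8 + 3 = 67.
  i=5: a_5=4, p_5 = 4*561 + 67 = 2311, q_5 = 4*67 + 8 = 276.

8/1, 17/2, 25/3, 67/8, 561/67, 2311/276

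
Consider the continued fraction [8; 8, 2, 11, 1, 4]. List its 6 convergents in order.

8/1, 65/8, 138/17, 1583/195, 1721/212, 8467/1043

Using the convergent recurrence p_i = a_i*p_{i-1} + p_{i-2}, q_i = a_i*q_{i-1} + q_{i-2} with p_{-2}=0, p_{-1}=1, q_{-2}=1, q_{-1}=0:
  i=0: a_0=8, p_0 = 8*1 + 0 = 8, q_0 = 8*0 + 1 = 1.
  i=1: a_1=8, p_1 = 8*8 + 1 = 65, q_1 = 8*1 + 0 = 8.
  i=2: a_2=2, p_2 = 2*65 + 8 = 138, q_2 = 2*8 + 1 = 17.
  i=3: a_3=11, p_3 = 11*138 + 65 = 1583, q_3 = 11*17 + 8 = 195.
  i=4: a_4=1, p_4 = 1*1583 + 138 = 1721, q_4 = 1*195 + 17 = 212.
  i=5: a_5=4, p_5 = 4*1721 + 1583 = 8467, q_5 = 4*212 + 195 = 1043.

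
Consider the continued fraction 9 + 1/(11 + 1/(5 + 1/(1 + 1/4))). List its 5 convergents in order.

Using the convergent recurrence p_i = a_i*p_{i-1} + p_{i-2}, q_i = a_i*q_{i-1} + q_{i-2} with p_{-2}=0, p_{-1}=1, q_{-2}=1, q_{-1}=0:
  i=0: a_0=9, p_0 = 9*1 + 0 = 9, q_0 = 9*0 + 1 = 1.
  i=1: a_1=11, p_1 = 11*9 + 1 = 100, q_1 = 11*1 + 0 = 11.
  i=2: a_2=5, p_2 = 5*100 + 9 = 509, q_2 = 5*11 + 1 = 56.
  i=3: a_3=1, p_3 = 1*509 + 100 = 609, q_3 = 1*56 + 11 = 67.
  i=4: a_4=4, p_4 = 4*609 + 509 = 2945, q_4 = 4*67 + 56 = 324.

9/1, 100/11, 509/56, 609/67, 2945/324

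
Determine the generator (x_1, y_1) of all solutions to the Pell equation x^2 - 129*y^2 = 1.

(x, y) = (16855, 1484)

First expand sqrt(129) as a continued fraction. With x_i = (sqrt(129) + m_i)/d_i and (m_0, d_0) = (0, 1): a_0 = floor(sqrt(129)) = 11, since 11^2 = 121 <= 129 < 144 = 12^2.
Iterate m_{i+1} = d_i*a_i - m_i, d_{i+1} = (129 - m_{i+1}^2)/d_i, a_{i+1} = floor((a_0 + m_{i+1})/d_{i+1}):
  m_1 = 1*11 - 0 = 11, d_1 = (129 - 11^2)/1 = 8/1 = 8, a_1 = floor((11 + 11)/8) = 2.
  m_2 = 8*2 - 11 = 5, d_2 = (129 - 5^2)/8 = 104/8 = 13, a_2 = floor((11 + 5)/13) = 1.
  m_3 = 13*1 - 5 = 8, d_3 = (129 - 8^2)/13 = 65/13 = 5, a_3 = floor((11 + 8)/5) = 3.
  m_4 = 5*3 - 8 = 7, d_4 = (129 - 7^2)/5 = 80/5 = 16, a_4 = floor((11 + 7)/16) = 1.
  m_5 = 16*1 - 7 = 9, d_5 = (129 - 9^2)/16 = 48/16 = 3, a_5 = floor((11 + 9)/3) = 6.
  m_6 = 3*6 - 9 = 9, d_6 = (129 - 9^2)/3 = 48/3 = 16, a_6 = floor((11 + 9)/16) = 1.
  m_7 = 16*1 - 9 = 7, d_7 = (129 - 7^2)/16 = 80/16 = 5, a_7 = floor((11 + 7)/5) = 3.
  m_8 = 5*3 - 7 = 8, d_8 = (129 - 8^2)/5 = 65/5 = 13, a_8 = floor((11 + 8)/13) = 1.
  m_9 = 13*1 - 8 = 5, d_9 = (129 - 5^2)/13 = 104/13 = 8, a_9 = floor((11 + 5)/8) = 2.
  m_10 = 8*2 - 5 = 11, d_10 = (129 - 11^2)/8 = 8/8 = 1, a_10 = floor((11 + 11)/1) = 22.
  m_11 = 1*22 - 11 = 11, d_11 = (129 - 11^2)/1 = 8/1 = 8: (m_11, d_11) = (m_1, d_1) = (11, 8), so from here the quotients repeat a_1, ..., a_10; the period length is 10.
So sqrt(129) = [11; (2, 1, 3, 1, 6, 1, 3, 1, 2, 22)] with period length k = 10.
k is even, so the fundamental solution of x^2 - 129y^2 = 1 is (p_{k-1}, q_{k-1}) = (p_9, q_9); compute convergents through index 9.
Convergents (p_i = a_i*p_{i-1} + p_{i-2}, q_i = a_i*q_{i-1} + q_{i-2} with p_{-2}=0, p_{-1}=1, q_{-2}=1, q_{-1}=0):
  i=0: a_0=11, p_0 = 11*1 + 0 = 11, q_0 = 11*0 + 1 = 1.
  i=1: a_1=2, p_1 = 2*11 + 1 = 23, q_1 = 2*1 + 0 = 2.
  i=2: a_2=1, p_2 = 1*23 + 11 = 34, q_2 = 1*2 + 1 = 3.
  i=3: a_3=3, p_3 = 3*34 + 23 = 125, q_3 = 3*3 + 2 = 11.
  i=4: a_4=1, p_4 = 1*125 + 34 = 159, q_4 = 1*11 + 3 = 14.
  i=5: a_5=6, p_5 = 6*159 + 125 = 1079, q_5 = 6*14 + 11 = 95.
  i=6: a_6=1, p_6 = 1*1079 + 159 = 1238, q_6 = 1*95 + 14 = 109.
  i=7: a_7=3, p_7 = 3*1238 + 1079 = 4793, q_7 = 3*109 + 95 = 422.
  i=8: a_8=1, p_8 = 1*4793 + 1238 = 6031, q_8 = 1*422 + 109 = 531.
  i=9: a_9=2, p_9 = 2*6031 + 4793 = 16855, q_9 = 2*531 + 422 = 1484.
Check: 16855^2 - 129*1484^2 = 284091025 - 284091024 = 1, so (x, y) = (16855, 1484) solves the equation, and by the theorem it is the least positive solution.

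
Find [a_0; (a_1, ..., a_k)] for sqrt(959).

[30; (1, 29, 1, 60)]

Write x_i = (sqrt(959) + m_i)/d_i with (m_0, d_0) = (0, 1). a_0 = floor(sqrt(959)) = 30, since 30^2 = 900 <= 959 < 961 = 31^2.
Iterate m_{i+1} = d_i*a_i - m_i, d_{i+1} = (959 - m_{i+1}^2)/d_i, a_{i+1} = floor((a_0 + m_{i+1})/d_{i+1}):
  m_1 = 1*30 - 0 = 30, d_1 = (959 - 30^2)/1 = 59/1 = 59, a_1 = floor((30 + 30)/59) = 1.
  m_2 = 59*1 - 30 = 29, d_2 = (959 - 29^2)/59 = 118/59 = 2, a_2 = floor((30 + 29)/2) = 29.
  m_3 = 2*29 - 29 = 29, d_3 = (959 - 29^2)/2 = 118/2 = 59, a_3 = floor((30 + 29)/59) = 1.
  m_4 = 59*1 - 29 = 30, d_4 = (959 - 30^2)/59 = 59/59 = 1, a_4 = floor((30 + 30)/1) = 60.
  m_5 = 1*60 - 30 = 30, d_5 = (959 - 30^2)/1 = 59/1 = 59: (m_5, d_5) = (m_1, d_1) = (30, 59), so from here the quotients repeat a_1, ..., a_4; the period length is 4.
Hence the expansion of sqrt(959) is a_0 = 30 followed by the repeating block 1, 29, 1, 60 (period 4).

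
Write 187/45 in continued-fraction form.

[4; 6, 2, 3]

Run the Euclidean algorithm on 187 and 45; the successive quotients are the partial quotients a_0, a_1, ... (each step inverts the fractional part left over by the previous one):
  187 = 4*45 + 7, so a_0 = 4.
  45 = 6*7 + 3, so a_1 = 6.
  7 = 2*3 + 1, so a_2 = 2.
  3 = 3*1 + 0, so a_3 = 3.
The remainder reaches 0 after 4 divisions, so the expansion has 4 partial quotients, read off in order.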